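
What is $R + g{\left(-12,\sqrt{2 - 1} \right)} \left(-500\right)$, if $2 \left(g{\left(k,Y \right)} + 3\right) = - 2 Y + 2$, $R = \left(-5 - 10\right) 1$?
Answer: $1485$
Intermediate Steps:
$R = -15$ ($R = \left(-15\right) 1 = -15$)
$g{\left(k,Y \right)} = -2 - Y$ ($g{\left(k,Y \right)} = -3 + \frac{- 2 Y + 2}{2} = -3 + \frac{2 - 2 Y}{2} = -3 - \left(-1 + Y\right) = -2 - Y$)
$R + g{\left(-12,\sqrt{2 - 1} \right)} \left(-500\right) = -15 + \left(-2 - \sqrt{2 - 1}\right) \left(-500\right) = -15 + \left(-2 - \sqrt{1}\right) \left(-500\right) = -15 + \left(-2 - 1\right) \left(-500\right) = -15 - -1500 = -15 + 1500 = 1485$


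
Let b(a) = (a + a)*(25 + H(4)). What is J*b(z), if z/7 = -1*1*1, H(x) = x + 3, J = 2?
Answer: -896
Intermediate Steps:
H(x) = 3 + x
z = -7 (z = 7*(-1*1*1) = 7*(-1*1) = 7*(-1) = -7)
b(a) = 64*a (b(a) = (a + a)*(25 + (3 + 4)) = (2*a)*(25 + 7) = (2*a)*32 = 64*a)
J*b(z) = 2*(64*(-7)) = 2*(-448) = -896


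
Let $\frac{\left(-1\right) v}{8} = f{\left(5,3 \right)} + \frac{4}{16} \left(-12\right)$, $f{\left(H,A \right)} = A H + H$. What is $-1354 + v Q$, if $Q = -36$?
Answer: $3542$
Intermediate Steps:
$f{\left(H,A \right)} = H + A H$
$v = -136$ ($v = - 8 \left(5 \left(1 + 3\right) + \frac{4}{16} \left(-12\right)\right) = - 8 \left(5 \cdot 4 + 4 \cdot \frac{1}{16} \left(-12\right)\right) = - 8 \left(20 + \frac{1}{4} \left(-12\right)\right) = - 8 \left(20 - 3\right) = \left(-8\right) 17 = -136$)
$-1354 + v Q = -1354 - -4896 = -1354 + 4896 = 3542$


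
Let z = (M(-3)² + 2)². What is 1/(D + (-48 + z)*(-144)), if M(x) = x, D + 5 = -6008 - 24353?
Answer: -1/40878 ≈ -2.4463e-5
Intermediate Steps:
D = -30366 (D = -5 + (-6008 - 24353) = -5 - 30361 = -30366)
z = 121 (z = ((-3)² + 2)² = (9 + 2)² = 11² = 121)
1/(D + (-48 + z)*(-144)) = 1/(-30366 + (-48 + 121)*(-144)) = 1/(-30366 + 73*(-144)) = 1/(-30366 - 10512) = 1/(-40878) = -1/40878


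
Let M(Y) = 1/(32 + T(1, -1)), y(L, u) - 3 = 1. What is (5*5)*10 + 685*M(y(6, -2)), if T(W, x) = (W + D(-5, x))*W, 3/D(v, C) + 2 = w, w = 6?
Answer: 7298/27 ≈ 270.30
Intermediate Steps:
D(v, C) = ¾ (D(v, C) = 3/(-2 + 6) = 3/4 = 3*(¼) = ¾)
y(L, u) = 4 (y(L, u) = 3 + 1 = 4)
T(W, x) = W*(¾ + W) (T(W, x) = (W + ¾)*W = (¾ + W)*W = W*(¾ + W))
M(Y) = 4/135 (M(Y) = 1/(32 + (¼)*1*(3 + 4*1)) = 1/(32 + (¼)*1*(3 + 4)) = 1/(32 + (¼)*1*7) = 1/(32 + 7/4) = 1/(135/4) = 4/135)
(5*5)*10 + 685*M(y(6, -2)) = (5*5)*10 + 685*(4/135) = 25*10 + 548/27 = 250 + 548/27 = 7298/27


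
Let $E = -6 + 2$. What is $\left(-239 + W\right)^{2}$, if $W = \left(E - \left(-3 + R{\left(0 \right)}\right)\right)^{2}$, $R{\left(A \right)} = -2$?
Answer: $56644$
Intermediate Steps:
$E = -4$
$W = 1$ ($W = \left(-4 + \left(3 - -2\right)\right)^{2} = \left(-4 + \left(3 + 2\right)\right)^{2} = \left(-4 + 5\right)^{2} = 1^{2} = 1$)
$\left(-239 + W\right)^{2} = \left(-239 + 1\right)^{2} = \left(-238\right)^{2} = 56644$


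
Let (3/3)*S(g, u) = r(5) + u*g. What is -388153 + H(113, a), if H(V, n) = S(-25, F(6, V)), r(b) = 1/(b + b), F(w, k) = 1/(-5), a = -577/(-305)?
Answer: -3881479/10 ≈ -3.8815e+5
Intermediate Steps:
a = 577/305 (a = -577*(-1/305) = 577/305 ≈ 1.8918)
F(w, k) = -1/5
r(b) = 1/(2*b)
S(g, u) = 1/10 + g*u (S(g, u) = (1/2)/5 + u*g = (1/2)*(1/5) + g*u = 1/10 + g*u)
H(V, n) = 51/10 (H(V, n) = 1/10 - 25*(-1/5) = 1/10 + 5 = 51/10)
-388153 + H(113, a) = -388153 + 51/10 = -3881479/10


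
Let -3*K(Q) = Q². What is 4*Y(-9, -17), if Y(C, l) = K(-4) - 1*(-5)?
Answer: -4/3 ≈ -1.3333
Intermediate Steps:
K(Q) = -Q²/3
Y(C, l) = -⅓ (Y(C, l) = -⅓*(-4)² - 1*(-5) = -⅓*16 + 5 = -16/3 + 5 = -⅓)
4*Y(-9, -17) = 4*(-⅓) = -4/3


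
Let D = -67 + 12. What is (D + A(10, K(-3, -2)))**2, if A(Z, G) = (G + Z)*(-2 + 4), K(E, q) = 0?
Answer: 1225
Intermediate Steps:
A(Z, G) = 2*G + 2*Z (A(Z, G) = (G + Z)*2 = 2*G + 2*Z)
D = -55
(D + A(10, K(-3, -2)))**2 = (-55 + (2*0 + 2*10))**2 = (-55 + (0 + 20))**2 = (-55 + 20)**2 = (-35)**2 = 1225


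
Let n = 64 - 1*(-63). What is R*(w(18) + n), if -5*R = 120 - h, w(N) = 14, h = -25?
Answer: -4089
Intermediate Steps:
R = -29 (R = -(120 - 1*(-25))/5 = -(120 + 25)/5 = -⅕*145 = -29)
n = 127 (n = 64 + 63 = 127)
R*(w(18) + n) = -29*(14 + 127) = -29*141 = -4089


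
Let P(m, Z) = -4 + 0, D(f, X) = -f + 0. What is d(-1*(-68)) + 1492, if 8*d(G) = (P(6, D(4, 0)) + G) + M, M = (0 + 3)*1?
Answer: 12003/8 ≈ 1500.4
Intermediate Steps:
D(f, X) = -f
P(m, Z) = -4
M = 3 (M = 3*1 = 3)
d(G) = -⅛ + G/8 (d(G) = ((-4 + G) + 3)/8 = (-1 + G)/8 = -⅛ + G/8)
d(-1*(-68)) + 1492 = (-⅛ + (-1*(-68))/8) + 1492 = (-⅛ + (⅛)*68) + 1492 = (-⅛ + 17/2) + 1492 = 67/8 + 1492 = 12003/8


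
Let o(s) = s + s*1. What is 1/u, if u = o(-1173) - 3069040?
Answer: -1/3071386 ≈ -3.2559e-7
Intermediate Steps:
o(s) = 2*s (o(s) = s + s = 2*s)
u = -3071386 (u = 2*(-1173) - 3069040 = -2346 - 3069040 = -3071386)
1/u = 1/(-3071386) = -1/3071386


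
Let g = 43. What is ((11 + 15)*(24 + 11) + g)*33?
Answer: 31449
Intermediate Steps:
((11 + 15)*(24 + 11) + g)*33 = ((11 + 15)*(24 + 11) + 43)*33 = (26*35 + 43)*33 = (910 + 43)*33 = 953*33 = 31449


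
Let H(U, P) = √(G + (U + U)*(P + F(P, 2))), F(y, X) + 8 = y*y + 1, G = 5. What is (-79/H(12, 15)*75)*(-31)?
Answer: 183675*√5597/5597 ≈ 2455.1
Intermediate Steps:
F(y, X) = -7 + y² (F(y, X) = -8 + (y*y + 1) = -8 + (y² + 1) = -8 + (1 + y²) = -7 + y²)
H(U, P) = √(5 + 2*U*(-7 + P + P²)) (H(U, P) = √(5 + (U + U)*(P + (-7 + P²))) = √(5 + (2*U)*(-7 + P + P²)) = √(5 + 2*U*(-7 + P + P²)))
(-79/H(12, 15)*75)*(-31) = (-79/√(5 + 2*15*12 + 2*12*(-7 + 15²))*75)*(-31) = (-79/√(5 + 360 + 2*12*(-7 + 225))*75)*(-31) = (-79/√(5 + 360 + 2*12*218)*75)*(-31) = (-79/√(5 + 360 + 5232)*75)*(-31) = (-79*√5597/5597*75)*(-31) = -5925*√5597/5597*(-31) = 183675*√5597/5597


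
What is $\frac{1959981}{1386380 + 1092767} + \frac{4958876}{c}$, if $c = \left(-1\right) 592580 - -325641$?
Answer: $- \frac{11770587190613}{661781021033} \approx -17.786$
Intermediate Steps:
$c = -266939$ ($c = -592580 + 325641 = -266939$)
$\frac{1959981}{1386380 + 1092767} + \frac{4958876}{c} = \frac{1959981}{1386380 + 1092767} + \frac{4958876}{-266939} = \frac{1959981}{2479147} + 4958876 \left(- \frac{1}{266939}\right) = 1959981 \cdot \frac{1}{2479147} - \frac{4958876}{266939} = \frac{1959981}{2479147} - \frac{4958876}{266939} = - \frac{11770587190613}{661781021033}$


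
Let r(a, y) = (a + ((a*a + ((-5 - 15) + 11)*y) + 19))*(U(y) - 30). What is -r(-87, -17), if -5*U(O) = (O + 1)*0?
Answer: 229620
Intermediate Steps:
U(O) = 0 (U(O) = -(O + 1)*0/5 = -(1 + O)*0/5 = -⅕*0 = 0)
r(a, y) = -570 - 30*a - 30*a² + 270*y (r(a, y) = (a + ((a*a + ((-5 - 15) + 11)*y) + 19))*(0 - 30) = (a + ((a² + (-20 + 11)*y) + 19))*(-30) = (a + ((a² - 9*y) + 19))*(-30) = (a + (19 + a² - 9*y))*(-30) = (19 + a + a² - 9*y)*(-30) = -570 - 30*a - 30*a² + 270*y)
-r(-87, -17) = -(-570 - 30*(-87) - 30*(-87)² + 270*(-17)) = -(-570 + 2610 - 30*7569 - 4590) = -(-570 + 2610 - 227070 - 4590) = -1*(-229620) = 229620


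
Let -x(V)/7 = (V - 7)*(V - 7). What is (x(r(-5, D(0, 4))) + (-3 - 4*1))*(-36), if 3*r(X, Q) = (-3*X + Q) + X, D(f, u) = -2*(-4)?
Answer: 504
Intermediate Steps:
D(f, u) = 8
r(X, Q) = -2*X/3 + Q/3 (r(X, Q) = ((-3*X + Q) + X)/3 = ((Q - 3*X) + X)/3 = (Q - 2*X)/3 = -2*X/3 + Q/3)
x(V) = -7*(-7 + V)**2 (x(V) = -7*(V - 7)*(V - 7) = -7*(-7 + V)*(-7 + V) = -7*(-7 + V)**2)
(x(r(-5, D(0, 4))) + (-3 - 4*1))*(-36) = (-7*(-7 + (-2/3*(-5) + (1/3)*8))**2 + (-3 - 4*1))*(-36) = (-7*(-7 + (10/3 + 8/3))**2 + (-3 - 4))*(-36) = (-7*(-7 + 6)**2 - 7)*(-36) = (-7*(-1)**2 - 7)*(-36) = (-7*1 - 7)*(-36) = (-7 - 7)*(-36) = -14*(-36) = 504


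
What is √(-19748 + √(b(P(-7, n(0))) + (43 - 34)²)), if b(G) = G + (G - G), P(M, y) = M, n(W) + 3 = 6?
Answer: √(-19748 + √74) ≈ 140.5*I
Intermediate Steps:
n(W) = 3 (n(W) = -3 + 6 = 3)
b(G) = G (b(G) = G + 0 = G)
√(-19748 + √(b(P(-7, n(0))) + (43 - 34)²)) = √(-19748 + √(-7 + (43 - 34)²)) = √(-19748 + √(-7 + 9²)) = √(-19748 + √(-7 + 81)) = √(-19748 + √74)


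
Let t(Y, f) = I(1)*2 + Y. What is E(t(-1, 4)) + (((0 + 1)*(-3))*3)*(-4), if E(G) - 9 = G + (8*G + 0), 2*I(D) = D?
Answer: 45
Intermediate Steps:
I(D) = D/2
t(Y, f) = 1 + Y (t(Y, f) = ((1/2)*1)*2 + Y = (1/2)*2 + Y = 1 + Y)
E(G) = 9 + 9*G (E(G) = 9 + (G + (8*G + 0)) = 9 + (G + 8*G) = 9 + 9*G)
E(t(-1, 4)) + (((0 + 1)*(-3))*3)*(-4) = (9 + 9*(1 - 1)) + (((0 + 1)*(-3))*3)*(-4) = (9 + 9*0) + ((1*(-3))*3)*(-4) = (9 + 0) - 3*3*(-4) = 9 - 9*(-4) = 9 + 36 = 45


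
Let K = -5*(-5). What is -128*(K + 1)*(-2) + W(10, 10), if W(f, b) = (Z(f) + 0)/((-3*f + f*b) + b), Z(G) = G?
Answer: 53249/8 ≈ 6656.1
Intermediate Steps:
K = 25
W(f, b) = f/(b - 3*f + b*f) (W(f, b) = (f + 0)/((-3*f + f*b) + b) = f/((-3*f + b*f) + b) = f/(b - 3*f + b*f))
-128*(K + 1)*(-2) + W(10, 10) = -128*(25 + 1)*(-2) + 10/(10 - 3*10 + 10*10) = -3328*(-2) + 10/(10 - 30 + 100) = -128*(-52) + 10/80 = 6656 + 10*(1/80) = 6656 + 1/8 = 53249/8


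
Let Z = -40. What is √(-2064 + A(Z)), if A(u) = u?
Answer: 2*I*√526 ≈ 45.869*I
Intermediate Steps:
√(-2064 + A(Z)) = √(-2064 - 40) = √(-2104) = 2*I*√526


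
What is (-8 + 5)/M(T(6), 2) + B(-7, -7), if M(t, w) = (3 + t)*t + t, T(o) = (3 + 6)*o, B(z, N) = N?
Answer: -7309/1044 ≈ -7.0010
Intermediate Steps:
T(o) = 9*o
M(t, w) = t + t*(3 + t) (M(t, w) = t*(3 + t) + t = t + t*(3 + t))
(-8 + 5)/M(T(6), 2) + B(-7, -7) = (-8 + 5)/(((9*6)*(4 + 9*6))) - 7 = -3*1/(54*(4 + 54)) - 7 = -3/(54*58) - 7 = -3/3132 - 7 = -3*1/3132 - 7 = -1/1044 - 7 = -7309/1044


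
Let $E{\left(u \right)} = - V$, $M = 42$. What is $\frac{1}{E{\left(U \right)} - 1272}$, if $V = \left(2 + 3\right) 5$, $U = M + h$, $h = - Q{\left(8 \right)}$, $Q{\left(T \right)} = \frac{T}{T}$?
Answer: $- \frac{1}{1297} \approx -0.00077101$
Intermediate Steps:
$Q{\left(T \right)} = 1$
$h = -1$ ($h = \left(-1\right) 1 = -1$)
$U = 41$ ($U = 42 - 1 = 41$)
$V = 25$ ($V = 5 \cdot 5 = 25$)
$E{\left(u \right)} = -25$ ($E{\left(u \right)} = \left(-1\right) 25 = -25$)
$\frac{1}{E{\left(U \right)} - 1272} = \frac{1}{-25 - 1272} = \frac{1}{-1297} = - \frac{1}{1297}$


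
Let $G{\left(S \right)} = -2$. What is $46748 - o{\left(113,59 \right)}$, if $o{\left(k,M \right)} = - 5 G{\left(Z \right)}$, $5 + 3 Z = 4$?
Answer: $46738$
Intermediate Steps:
$Z = - \frac{1}{3}$ ($Z = - \frac{5}{3} + \frac{1}{3} \cdot 4 = - \frac{5}{3} + \frac{4}{3} = - \frac{1}{3} \approx -0.33333$)
$o{\left(k,M \right)} = 10$ ($o{\left(k,M \right)} = \left(-5\right) \left(-2\right) = 10$)
$46748 - o{\left(113,59 \right)} = 46748 - 10 = 46738$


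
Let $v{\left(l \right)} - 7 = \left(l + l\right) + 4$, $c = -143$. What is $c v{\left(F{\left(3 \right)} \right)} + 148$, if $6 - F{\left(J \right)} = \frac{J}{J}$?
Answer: $-2855$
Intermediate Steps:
$F{\left(J \right)} = 5$ ($F{\left(J \right)} = 6 - \frac{J}{J} = 6 - 1 = 5$)
$v{\left(l \right)} = 11 + 2 l$ ($v{\left(l \right)} = 7 + \left(\left(l + l\right) + 4\right) = 7 + \left(2 l + 4\right) = 7 + \left(4 + 2 l\right) = 11 + 2 l$)
$c v{\left(F{\left(3 \right)} \right)} + 148 = - 143 \left(11 + 2 \cdot 5\right) + 148 = - 143 \left(11 + 10\right) + 148 = \left(-143\right) 21 + 148 = -3003 + 148 = -2855$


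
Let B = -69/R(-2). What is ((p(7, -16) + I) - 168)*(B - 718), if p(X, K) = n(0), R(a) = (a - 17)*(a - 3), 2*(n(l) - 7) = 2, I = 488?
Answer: -22395512/95 ≈ -2.3574e+5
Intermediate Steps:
n(l) = 8 (n(l) = 7 + (½)*2 = 7 + 1 = 8)
R(a) = (-17 + a)*(-3 + a)
p(X, K) = 8
B = -69/95 (B = -69/(51 + (-2)² - 20*(-2)) = -69/(51 + 4 + 40) = -69/95 ≈ -0.72632)
((p(7, -16) + I) - 168)*(B - 718) = ((8 + 488) - 168)*(-69/95 - 718) = (496 - 168)*(-68279/95) = 328*(-68279/95) = -22395512/95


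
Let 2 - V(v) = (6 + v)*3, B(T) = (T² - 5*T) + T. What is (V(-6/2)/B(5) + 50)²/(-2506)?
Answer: -59049/62650 ≈ -0.94252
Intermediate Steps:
B(T) = T² - 4*T
V(v) = -16 - 3*v (V(v) = 2 - (6 + v)*3 = 2 - (18 + 3*v) = 2 + (-18 - 3*v) = -16 - 3*v)
(V(-6/2)/B(5) + 50)²/(-2506) = ((-16 - (-18)/2)/((5*(-4 + 5))) + 50)²/(-2506) = ((-16 - (-18)/2)/((5*1)) + 50)²*(-1/2506) = ((-16 - 3*(-3))/5 + 50)²*(-1/2506) = ((-16 + 9)*(⅕) + 50)²*(-1/2506) = (-7*⅕ + 50)²*(-1/2506) = (-7/5 + 50)²*(-1/2506) = (243/5)²*(-1/2506) = (59049/25)*(-1/2506) = -59049/62650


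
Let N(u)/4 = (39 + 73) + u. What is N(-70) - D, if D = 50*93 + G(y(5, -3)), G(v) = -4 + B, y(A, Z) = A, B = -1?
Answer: -4477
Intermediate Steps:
N(u) = 448 + 4*u (N(u) = 4*((39 + 73) + u) = 4*(112 + u) = 448 + 4*u)
G(v) = -5 (G(v) = -4 - 1 = -5)
D = 4645 (D = 50*93 - 5 = 4650 - 5 = 4645)
N(-70) - D = (448 + 4*(-70)) - 1*4645 = (448 - 280) - 4645 = 168 - 4645 = -4477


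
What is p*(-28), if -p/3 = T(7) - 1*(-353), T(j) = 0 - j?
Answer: 29064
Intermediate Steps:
T(j) = -j
p = -1038 (p = -3*(-1*7 - 1*(-353)) = -3*(-7 + 353) = -3*346 = -1038)
p*(-28) = -1038*(-28) = 29064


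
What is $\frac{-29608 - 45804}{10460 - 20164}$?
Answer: $\frac{18853}{2426} \approx 7.7712$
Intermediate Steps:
$\frac{-29608 - 45804}{10460 - 20164} = - \frac{75412}{-9704} = \left(-75412\right) \left(- \frac{1}{9704}\right) = \frac{18853}{2426}$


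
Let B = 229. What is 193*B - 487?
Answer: 43710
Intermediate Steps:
193*B - 487 = 193*229 - 487 = 44197 - 487 = 43710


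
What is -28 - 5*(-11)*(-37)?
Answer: -2063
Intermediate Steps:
-28 - 5*(-11)*(-37) = -28 + 55*(-37) = -28 - 2035 = -2063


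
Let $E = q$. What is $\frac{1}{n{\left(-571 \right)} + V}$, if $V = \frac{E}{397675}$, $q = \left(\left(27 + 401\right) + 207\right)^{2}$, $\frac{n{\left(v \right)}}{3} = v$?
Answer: $- \frac{15907}{27232562} \approx -0.00058412$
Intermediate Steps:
$n{\left(v \right)} = 3 v$
$q = 403225$ ($q = \left(428 + 207\right)^{2} = 635^{2} = 403225$)
$E = 403225$
$V = \frac{16129}{15907}$ ($V = \frac{403225}{397675} = 403225 \cdot \frac{1}{397675} = \frac{16129}{15907} \approx 1.014$)
$\frac{1}{n{\left(-571 \right)} + V} = \frac{1}{3 \left(-571\right) + \frac{16129}{15907}} = \frac{1}{-1713 + \frac{16129}{15907}} = \frac{1}{- \frac{27232562}{15907}} = - \frac{15907}{27232562}$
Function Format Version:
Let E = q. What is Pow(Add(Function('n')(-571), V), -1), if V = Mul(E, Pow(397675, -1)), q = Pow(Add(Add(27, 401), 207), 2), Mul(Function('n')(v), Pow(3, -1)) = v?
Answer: Rational(-15907, 27232562) ≈ -0.00058412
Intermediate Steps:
Function('n')(v) = Mul(3, v)
q = 403225 (q = Pow(Add(428, 207), 2) = Pow(635, 2) = 403225)
E = 403225
V = Rational(16129, 15907) (V = Mul(403225, Pow(397675, -1)) = Mul(403225, Rational(1, 397675)) = Rational(16129, 15907) ≈ 1.0140)
Pow(Add(Function('n')(-571), V), -1) = Pow(Add(Mul(3, -571), Rational(16129, 15907)), -1) = Pow(Add(-1713, Rational(16129, 15907)), -1) = Pow(Rational(-27232562, 15907), -1) = Rational(-15907, 27232562)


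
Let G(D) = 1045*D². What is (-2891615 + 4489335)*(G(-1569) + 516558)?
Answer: 4111024315289160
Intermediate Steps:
(-2891615 + 4489335)*(G(-1569) + 516558) = (-2891615 + 4489335)*(1045*(-1569)² + 516558) = 1597720*(1045*2461761 + 516558) = 1597720*(2572540245 + 516558) = 1597720*2573056803 = 4111024315289160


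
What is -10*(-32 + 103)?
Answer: -710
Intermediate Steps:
-10*(-32 + 103) = -10*71 = -710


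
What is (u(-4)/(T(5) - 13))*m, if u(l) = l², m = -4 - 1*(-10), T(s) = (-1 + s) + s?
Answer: -24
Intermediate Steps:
T(s) = -1 + 2*s
m = 6 (m = -4 + 10 = 6)
(u(-4)/(T(5) - 13))*m = ((-4)²/((-1 + 2*5) - 13))*6 = (16/((-1 + 10) - 13))*6 = (16/(9 - 13))*6 = (16/(-4))*6 = (16*(-¼))*6 = -4*6 = -24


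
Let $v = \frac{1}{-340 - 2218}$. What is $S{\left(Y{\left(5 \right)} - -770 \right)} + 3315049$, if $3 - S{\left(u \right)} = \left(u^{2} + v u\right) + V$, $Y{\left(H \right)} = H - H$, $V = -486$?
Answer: $\frac{3482254387}{1279} \approx 2.7226 \cdot 10^{6}$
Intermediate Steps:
$Y{\left(H \right)} = 0$
$v = - \frac{1}{2558}$ ($v = \frac{1}{-2558} = - \frac{1}{2558} \approx -0.00039093$)
$S{\left(u \right)} = 489 - u^{2} + \frac{u}{2558}$ ($S{\left(u \right)} = 3 - \left(\left(u^{2} - \frac{u}{2558}\right) - 486\right) = 3 - \left(-486 + u^{2} - \frac{u}{2558}\right) = 3 + \left(486 - u^{2} + \frac{u}{2558}\right) = 489 - u^{2} + \frac{u}{2558}$)
$S{\left(Y{\left(5 \right)} - -770 \right)} + 3315049 = \left(489 - \left(0 - -770\right)^{2} + \frac{0 - -770}{2558}\right) + 3315049 = \left(489 - \left(0 + 770\right)^{2} + \frac{0 + 770}{2558}\right) + 3315049 = \left(489 - 770^{2} + \frac{1}{2558} \cdot 770\right) + 3315049 = \left(489 - 592900 + \frac{385}{1279}\right) + 3315049 = - \frac{757693284}{1279} + 3315049 = \frac{3482254387}{1279}$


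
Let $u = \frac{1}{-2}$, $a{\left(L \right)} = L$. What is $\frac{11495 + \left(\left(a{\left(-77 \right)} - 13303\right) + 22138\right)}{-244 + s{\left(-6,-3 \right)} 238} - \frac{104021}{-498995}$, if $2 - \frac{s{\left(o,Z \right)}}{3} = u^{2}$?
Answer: $\frac{20421477701}{1003478945} \approx 20.351$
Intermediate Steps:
$u = - \frac{1}{2} \approx -0.5$
$s{\left(o,Z \right)} = \frac{21}{4}$ ($s{\left(o,Z \right)} = 6 - 3 \left(- \frac{1}{2}\right)^{2} = 6 - \frac{3}{4} = \frac{21}{4}$)
$\frac{11495 + \left(\left(a{\left(-77 \right)} - 13303\right) + 22138\right)}{-244 + s{\left(-6,-3 \right)} 238} - \frac{104021}{-498995} = \frac{11495 + \left(\left(-77 - 13303\right) + 22138\right)}{-244 + \frac{21}{4} \cdot 238} - \frac{104021}{-498995} = \frac{11495 + \left(-13380 + 22138\right)}{-244 + \frac{2499}{2}} - - \frac{104021}{498995} = \frac{11495 + 8758}{\frac{2011}{2}} + \frac{104021}{498995} = 20253 \cdot \frac{2}{2011} + \frac{104021}{498995} = \frac{40506}{2011} + \frac{104021}{498995} = \frac{20421477701}{1003478945}$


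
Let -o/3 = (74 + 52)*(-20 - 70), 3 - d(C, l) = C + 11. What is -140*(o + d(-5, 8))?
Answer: -4762380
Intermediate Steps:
d(C, l) = -8 - C (d(C, l) = 3 - (C + 11) = 3 - (11 + C) = 3 + (-11 - C) = -8 - C)
o = 34020 (o = -3*(74 + 52)*(-20 - 70) = -378*(-90) = -3*(-11340) = 34020)
-140*(o + d(-5, 8)) = -140*(34020 + (-8 - 1*(-5))) = -140*(34020 + (-8 + 5)) = -140*(34020 - 3) = -140*34017 = -4762380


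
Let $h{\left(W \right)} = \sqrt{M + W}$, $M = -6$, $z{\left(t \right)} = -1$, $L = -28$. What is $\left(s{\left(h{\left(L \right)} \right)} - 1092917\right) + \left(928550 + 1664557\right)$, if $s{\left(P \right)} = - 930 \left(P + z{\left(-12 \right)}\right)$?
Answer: $1501120 - 930 i \sqrt{34} \approx 1.5011 \cdot 10^{6} - 5422.8 i$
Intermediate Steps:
$h{\left(W \right)} = \sqrt{-6 + W}$
$s{\left(P \right)} = 930 - 930 P$ ($s{\left(P \right)} = - 930 \left(P - 1\right) = - 930 \left(-1 + P\right) = 930 - 930 P$)
$\left(s{\left(h{\left(L \right)} \right)} - 1092917\right) + \left(928550 + 1664557\right) = \left(\left(930 - 930 \sqrt{-6 - 28}\right) - 1092917\right) + \left(928550 + 1664557\right) = \left(\left(930 - 930 \sqrt{-34}\right) - 1092917\right) + 2593107 = \left(\left(930 - 930 i \sqrt{34}\right) - 1092917\right) + 2593107 = \left(-1091987 - 930 i \sqrt{34}\right) + 2593107 = 1501120 - 930 i \sqrt{34}$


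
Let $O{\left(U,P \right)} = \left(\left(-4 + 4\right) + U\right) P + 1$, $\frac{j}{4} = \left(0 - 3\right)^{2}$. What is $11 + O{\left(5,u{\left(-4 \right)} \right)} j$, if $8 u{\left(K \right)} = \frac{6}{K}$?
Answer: $\frac{53}{4} \approx 13.25$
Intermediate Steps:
$j = 36$ ($j = 4 \left(0 - 3\right)^{2} = 4 \left(-3\right)^{2} = 4 \cdot 9 = 36$)
$u{\left(K \right)} = \frac{3}{4 K}$ ($u{\left(K \right)} = \frac{6 \frac{1}{K}}{8} = \frac{3}{4 K}$)
$O{\left(U,P \right)} = 1 + P U$ ($O{\left(U,P \right)} = \left(0 + U\right) P + 1 = U P + 1 = P U + 1 = 1 + P U$)
$11 + O{\left(5,u{\left(-4 \right)} \right)} j = 11 + \left(1 + \frac{3}{4 \left(-4\right)} 5\right) 36 = 11 + \left(1 + \frac{3}{4} \left(- \frac{1}{4}\right) 5\right) 36 = 11 + \left(1 - \frac{15}{16}\right) 36 = 11 + \frac{1}{16} \cdot 36 = 11 + \frac{9}{4} = \frac{53}{4}$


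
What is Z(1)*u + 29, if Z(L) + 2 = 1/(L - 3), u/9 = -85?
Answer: 3883/2 ≈ 1941.5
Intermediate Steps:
u = -765 (u = 9*(-85) = -765)
Z(L) = -2 + 1/(-3 + L) (Z(L) = -2 + 1/(L - 3) = -2 + 1/(-3 + L))
Z(1)*u + 29 = ((7 - 2*1)/(-3 + 1))*(-765) + 29 = ((7 - 2)/(-2))*(-765) + 29 = -½*5*(-765) + 29 = -5/2*(-765) + 29 = 3825/2 + 29 = 3883/2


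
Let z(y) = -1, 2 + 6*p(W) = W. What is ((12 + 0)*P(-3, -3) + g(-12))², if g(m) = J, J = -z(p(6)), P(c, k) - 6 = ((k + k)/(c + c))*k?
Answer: 1369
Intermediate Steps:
p(W) = -⅓ + W/6
P(c, k) = 6 + k²/c (P(c, k) = 6 + ((k + k)/(c + c))*k = 6 + ((2*k)/((2*c)))*k = 6 + ((2*k)*(1/(2*c)))*k = 6 + (k/c)*k = 6 + k²/c)
J = 1 (J = -1*(-1) = 1)
g(m) = 1
((12 + 0)*P(-3, -3) + g(-12))² = ((12 + 0)*(6 + (-3)²/(-3)) + 1)² = (12*(6 - ⅓*9) + 1)² = (12*(6 - 3) + 1)² = (12*3 + 1)² = (36 + 1)² = 37² = 1369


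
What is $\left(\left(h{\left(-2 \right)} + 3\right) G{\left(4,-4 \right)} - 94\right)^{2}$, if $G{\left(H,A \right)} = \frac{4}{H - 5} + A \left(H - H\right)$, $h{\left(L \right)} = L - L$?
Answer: $11236$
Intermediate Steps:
$h{\left(L \right)} = 0$
$G{\left(H,A \right)} = \frac{4}{-5 + H}$ ($G{\left(H,A \right)} = \frac{4}{-5 + H} + A 0 = \frac{4}{-5 + H} + 0 = \frac{4}{-5 + H}$)
$\left(\left(h{\left(-2 \right)} + 3\right) G{\left(4,-4 \right)} - 94\right)^{2} = \left(\left(0 + 3\right) \frac{4}{-5 + 4} - 94\right)^{2} = \left(3 \frac{4}{-1} - 94\right)^{2} = \left(3 \cdot 4 \left(-1\right) - 94\right)^{2} = \left(3 \left(-4\right) - 94\right)^{2} = \left(-12 - 94\right)^{2} = \left(-106\right)^{2} = 11236$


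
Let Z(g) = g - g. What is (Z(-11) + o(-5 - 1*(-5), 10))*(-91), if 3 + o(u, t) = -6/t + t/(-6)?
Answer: 7189/15 ≈ 479.27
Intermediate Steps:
o(u, t) = -3 - 6/t - t/6 (o(u, t) = -3 + (-6/t + t/(-6)) = -3 + (-6/t + t*(-⅙)) = -3 + (-6/t - t/6) = -3 - 6/t - t/6)
Z(g) = 0
(Z(-11) + o(-5 - 1*(-5), 10))*(-91) = (0 + (-3 - 6/10 - ⅙*10))*(-91) = (0 + (-3 - 6*⅒ - 5/3))*(-91) = (0 + (-3 - ⅗ - 5/3))*(-91) = (0 - 79/15)*(-91) = -79/15*(-91) = 7189/15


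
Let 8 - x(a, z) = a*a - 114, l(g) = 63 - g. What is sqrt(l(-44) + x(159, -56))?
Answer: 2*I*sqrt(6263) ≈ 158.28*I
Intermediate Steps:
x(a, z) = 122 - a**2 (x(a, z) = 8 - (a*a - 114) = 8 - (a**2 - 114) = 8 - (-114 + a**2) = 8 + (114 - a**2) = 122 - a**2)
sqrt(l(-44) + x(159, -56)) = sqrt((63 - 1*(-44)) + (122 - 1*159**2)) = sqrt((63 + 44) + (122 - 1*25281)) = sqrt(107 + (122 - 25281)) = sqrt(107 - 25159) = sqrt(-25052) = 2*I*sqrt(6263)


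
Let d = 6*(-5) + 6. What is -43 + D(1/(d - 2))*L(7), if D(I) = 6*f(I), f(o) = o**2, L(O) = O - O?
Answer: -43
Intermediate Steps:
L(O) = 0
d = -24 (d = -30 + 6 = -24)
D(I) = 6*I**2
-43 + D(1/(d - 2))*L(7) = -43 + (6*(1/(-24 - 2))**2)*0 = -43 + (6*(1/(-26))**2)*0 = -43 + (6*(-1/26)**2)*0 = -43 + (6*(1/676))*0 = -43 + (3/338)*0 = -43 + 0 = -43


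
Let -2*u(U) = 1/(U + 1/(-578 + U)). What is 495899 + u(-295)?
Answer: 255423690601/515072 ≈ 4.9590e+5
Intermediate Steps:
u(U) = -1/(2*(U + 1/(-578 + U)))
495899 + u(-295) = 495899 + (578 - 1*(-295))/(2*(1 + (-295)**2 - 578*(-295))) = 495899 + (578 + 295)/(2*(1 + 87025 + 170510)) = 495899 + (1/2)*873/257536 = 495899 + (1/2)*(1/257536)*873 = 495899 + 873/515072 = 255423690601/515072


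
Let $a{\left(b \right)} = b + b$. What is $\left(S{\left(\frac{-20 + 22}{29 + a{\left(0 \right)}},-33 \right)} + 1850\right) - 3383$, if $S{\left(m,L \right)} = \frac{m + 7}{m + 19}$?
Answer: $- \frac{847544}{553} \approx -1532.6$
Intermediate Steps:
$a{\left(b \right)} = 2 b$
$S{\left(m,L \right)} = \frac{7 + m}{19 + m}$
$\left(S{\left(\frac{-20 + 22}{29 + a{\left(0 \right)}},-33 \right)} + 1850\right) - 3383 = \left(\frac{7 + \frac{-20 + 22}{29 + 2 \cdot 0}}{19 + \frac{-20 + 22}{29 + 2 \cdot 0}} + 1850\right) - 3383 = \left(\frac{7 + \frac{2}{29 + 0}}{19 + \frac{2}{29 + 0}} + 1850\right) - 3383 = \left(\frac{7 + \frac{2}{29}}{19 + \frac{2}{29}} + 1850\right) - 3383 = \left(\frac{1}{\frac{553}{29}} \cdot \frac{205}{29} + 1850\right) - 3383 = \left(\frac{29}{553} \cdot \frac{205}{29} + 1850\right) - 3383 = \left(\frac{205}{553} + 1850\right) - 3383 = \frac{1023255}{553} - 3383 = - \frac{847544}{553}$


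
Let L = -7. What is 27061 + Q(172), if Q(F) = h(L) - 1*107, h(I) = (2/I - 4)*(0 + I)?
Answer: 26984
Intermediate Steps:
h(I) = I*(-4 + 2/I) (h(I) = (-4 + 2/I)*I = I*(-4 + 2/I))
Q(F) = -77 (Q(F) = (2 - 4*(-7)) - 1*107 = (2 + 28) - 107 = 30 - 107 = -77)
27061 + Q(172) = 27061 - 77 = 26984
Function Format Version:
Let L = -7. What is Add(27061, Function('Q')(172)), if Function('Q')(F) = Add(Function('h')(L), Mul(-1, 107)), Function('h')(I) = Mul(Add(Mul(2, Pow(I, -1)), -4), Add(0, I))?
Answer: 26984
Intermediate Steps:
Function('h')(I) = Mul(I, Add(-4, Mul(2, Pow(I, -1)))) (Function('h')(I) = Mul(Add(-4, Mul(2, Pow(I, -1))), I) = Mul(I, Add(-4, Mul(2, Pow(I, -1)))))
Function('Q')(F) = -77 (Function('Q')(F) = Add(Add(2, Mul(-4, -7)), Mul(-1, 107)) = Add(Add(2, 28), -107) = Add(30, -107) = -77)
Add(27061, Function('Q')(172)) = Add(27061, -77) = 26984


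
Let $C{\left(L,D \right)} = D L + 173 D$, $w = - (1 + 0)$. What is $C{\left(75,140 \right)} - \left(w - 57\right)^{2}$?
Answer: $31356$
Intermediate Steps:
$w = -1$ ($w = \left(-1\right) 1 = -1$)
$C{\left(L,D \right)} = 173 D + D L$
$C{\left(75,140 \right)} - \left(w - 57\right)^{2} = 140 \left(173 + 75\right) - \left(-1 - 57\right)^{2} = 140 \cdot 248 - \left(-58\right)^{2} = 34720 - 3364 = 31356$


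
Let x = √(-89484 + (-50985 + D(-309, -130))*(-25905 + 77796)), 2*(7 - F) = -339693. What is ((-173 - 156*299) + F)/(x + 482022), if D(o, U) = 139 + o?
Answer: 6589588867/26111086897 - 246073*I*√294952621/156666521382 ≈ 0.25237 - 0.026975*I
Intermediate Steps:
F = 339707/2 (F = 7 - ½*(-339693) = 7 + 339693/2 = 339707/2 ≈ 1.6985e+5)
x = 3*I*√294952621 (x = √(-89484 + (-50985 + (139 - 309))*(-25905 + 77796)) = √(-89484 + (-50985 - 170)*51891) = √(-89484 - 51155*51891) = √(-89484 - 2654484105) = √(-2654573589) = 3*I*√294952621 ≈ 51523.0*I)
((-173 - 156*299) + F)/(x + 482022) = ((-173 - 156*299) + 339707/2)/(3*I*√294952621 + 482022) = ((-173 - 46644) + 339707/2)/(482022 + 3*I*√294952621) = (-46817 + 339707/2)/(482022 + 3*I*√294952621) = 246073/(2*(482022 + 3*I*√294952621))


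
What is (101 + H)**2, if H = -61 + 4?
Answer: 1936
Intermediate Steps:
H = -57
(101 + H)**2 = (101 - 57)**2 = 44**2 = 1936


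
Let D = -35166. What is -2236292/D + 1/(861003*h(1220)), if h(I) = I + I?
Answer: 783018009162101/12313066142520 ≈ 63.592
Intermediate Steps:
h(I) = 2*I
-2236292/D + 1/(861003*h(1220)) = -2236292/(-35166) + 1/(861003*((2*1220))) = -2236292*(-1/35166) + (1/861003)/2440 = 1118146/17583 + (1/861003)*(1/2440) = 1118146/17583 + 1/2100847320 = 783018009162101/12313066142520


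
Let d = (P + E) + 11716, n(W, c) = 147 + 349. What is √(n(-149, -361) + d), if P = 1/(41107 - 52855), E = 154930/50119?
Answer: √1058691414083537137695/294399006 ≈ 110.52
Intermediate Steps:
E = 154930/50119 (E = 154930*(1/50119) = 154930/50119 ≈ 3.0912)
P = -1/11748 (P = 1/(-11748) = -1/11748 ≈ -8.5121e-5)
n(W, c) = 496
d = 6900177576113/588798012 (d = (-1/11748 + 154930/50119) + 11716 = 1820067521/588798012 + 11716 = 6900177576113/588798012 ≈ 11719.)
√(n(-149, -361) + d) = √(496 + 6900177576113/588798012) = √(7192221390065/588798012) = √1058691414083537137695/294399006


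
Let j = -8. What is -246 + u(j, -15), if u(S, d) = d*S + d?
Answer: -141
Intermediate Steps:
u(S, d) = d + S*d (u(S, d) = S*d + d = d + S*d)
-246 + u(j, -15) = -246 - 15*(1 - 8) = -246 - 15*(-7) = -246 + 105 = -141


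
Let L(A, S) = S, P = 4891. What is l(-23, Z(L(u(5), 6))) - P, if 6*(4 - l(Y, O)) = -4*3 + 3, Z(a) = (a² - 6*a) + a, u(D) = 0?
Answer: -9771/2 ≈ -4885.5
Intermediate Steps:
Z(a) = a² - 5*a
l(Y, O) = 11/2 (l(Y, O) = 4 - (-4*3 + 3)/6 = 4 - (-12 + 3)/6 = 4 - ⅙*(-9) = 4 + 3/2 = 11/2)
l(-23, Z(L(u(5), 6))) - P = 11/2 - 1*4891 = 11/2 - 4891 = -9771/2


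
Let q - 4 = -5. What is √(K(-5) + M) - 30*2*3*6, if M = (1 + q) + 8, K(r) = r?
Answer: -1080 + √3 ≈ -1078.3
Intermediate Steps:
q = -1 (q = 4 - 5 = -1)
M = 8 (M = (1 - 1) + 8 = 0 + 8 = 8)
√(K(-5) + M) - 30*2*3*6 = √(-5 + 8) - 30*2*3*6 = √3 - 180*6 = √3 - 30*36 = √3 - 1080 = -1080 + √3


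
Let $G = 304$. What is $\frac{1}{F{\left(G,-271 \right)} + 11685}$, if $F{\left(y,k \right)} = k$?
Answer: $\frac{1}{11414} \approx 8.7612 \cdot 10^{-5}$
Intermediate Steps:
$\frac{1}{F{\left(G,-271 \right)} + 11685} = \frac{1}{-271 + 11685} = \frac{1}{11414}$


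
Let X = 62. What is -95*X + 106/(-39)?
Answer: -229816/39 ≈ -5892.7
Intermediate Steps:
-95*X + 106/(-39) = -95*62 + 106/(-39) = -5890 + 106*(-1/39) = -5890 - 106/39 = -229816/39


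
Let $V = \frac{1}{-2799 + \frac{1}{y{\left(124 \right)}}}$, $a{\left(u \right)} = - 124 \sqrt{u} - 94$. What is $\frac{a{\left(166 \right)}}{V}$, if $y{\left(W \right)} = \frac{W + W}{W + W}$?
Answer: $263012 + 346952 \sqrt{166} \approx 4.7332 \cdot 10^{6}$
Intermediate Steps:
$y{\left(W \right)} = 1$ ($y{\left(W \right)} = \frac{2 W}{2 W} = 2 W \frac{1}{2 W} = 1$)
$a{\left(u \right)} = -94 - 124 \sqrt{u}$ ($a{\left(u \right)} = - 124 \sqrt{u} - 94 = -94 - 124 \sqrt{u}$)
$V = - \frac{1}{2798}$ ($V = \frac{1}{-2799 + 1^{-1}} = \frac{1}{-2799 + 1} = \frac{1}{-2798} = - \frac{1}{2798} \approx -0.0003574$)
$\frac{a{\left(166 \right)}}{V} = \frac{-94 - 124 \sqrt{166}}{- \frac{1}{2798}} = \left(-94 - 124 \sqrt{166}\right) \left(-2798\right) = 263012 + 346952 \sqrt{166}$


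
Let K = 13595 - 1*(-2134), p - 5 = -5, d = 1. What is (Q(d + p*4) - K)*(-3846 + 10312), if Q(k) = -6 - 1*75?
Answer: -102227460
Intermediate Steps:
p = 0 (p = 5 - 5 = 0)
K = 15729 (K = 13595 + 2134 = 15729)
Q(k) = -81 (Q(k) = -6 - 75 = -81)
(Q(d + p*4) - K)*(-3846 + 10312) = (-81 - 1*15729)*(-3846 + 10312) = (-81 - 15729)*6466 = -15810*6466 = -102227460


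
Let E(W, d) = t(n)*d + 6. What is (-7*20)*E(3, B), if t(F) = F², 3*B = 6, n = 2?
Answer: -1960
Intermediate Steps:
B = 2 (B = (⅓)*6 = 2)
E(W, d) = 6 + 4*d (E(W, d) = 2²*d + 6 = 4*d + 6 = 6 + 4*d)
(-7*20)*E(3, B) = (-7*20)*(6 + 4*2) = -140*(6 + 8) = -140*14 = -1960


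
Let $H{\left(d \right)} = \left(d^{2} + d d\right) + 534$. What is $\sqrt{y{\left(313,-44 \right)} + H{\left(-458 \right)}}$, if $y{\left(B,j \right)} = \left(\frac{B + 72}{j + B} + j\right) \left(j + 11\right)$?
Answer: $\frac{\sqrt{30497756909}}{269} \approx 649.21$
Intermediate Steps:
$y{\left(B,j \right)} = \left(11 + j\right) \left(j + \frac{72 + B}{B + j}\right)$ ($y{\left(B,j \right)} = \left(\frac{72 + B}{B + j} + j\right) \left(11 + j\right) = \left(j + \frac{72 + B}{B + j}\right) \left(11 + j\right) = \left(11 + j\right) \left(j + \frac{72 + B}{B + j}\right)$)
$H{\left(d \right)} = 534 + 2 d^{2}$ ($H{\left(d \right)} = \left(d^{2} + d^{2}\right) + 534 = 2 d^{2} + 534 = 534 + 2 d^{2}$)
$\sqrt{y{\left(313,-44 \right)} + H{\left(-458 \right)}} = \sqrt{\frac{792 + \left(-44\right)^{3} + 11 \cdot 313 + 11 \left(-44\right)^{2} + 72 \left(-44\right) + 313 \left(-44\right)^{2} + 12 \cdot 313 \left(-44\right)}{313 - 44} + \left(534 + 2 \left(-458\right)^{2}\right)} = \sqrt{\frac{792 - 85184 + 3443 + 11 \cdot 1936 - 3168 + 313 \cdot 1936 - 165264}{269} + \left(534 + 2 \cdot 209764\right)} = \sqrt{\frac{792 - 85184 + 3443 + 21296 - 3168 + 605968 - 165264}{269} + \left(534 + 419528\right)} = \sqrt{\frac{1}{269} \cdot 377883 + 420062} = \sqrt{\frac{377883}{269} + 420062} = \sqrt{\frac{113374561}{269}} = \frac{\sqrt{30497756909}}{269}$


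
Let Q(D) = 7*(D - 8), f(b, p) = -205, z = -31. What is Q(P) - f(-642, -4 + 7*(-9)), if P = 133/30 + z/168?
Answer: 21449/120 ≈ 178.74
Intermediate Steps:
P = 3569/840 (P = 133/30 - 31/168 = 3569/840 ≈ 4.2488)
Q(D) = -56 + 7*D (Q(D) = 7*(-8 + D) = -56 + 7*D)
Q(P) - f(-642, -4 + 7*(-9)) = (-56 + 7*(3569/840)) - 1*(-205) = (-56 + 3569/120) + 205 = -3151/120 + 205 = 21449/120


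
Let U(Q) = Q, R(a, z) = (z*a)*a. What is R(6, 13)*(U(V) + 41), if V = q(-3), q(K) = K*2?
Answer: 16380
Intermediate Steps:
q(K) = 2*K
V = -6 (V = 2*(-3) = -6)
R(a, z) = z*a² (R(a, z) = (a*z)*a = z*a²)
R(6, 13)*(U(V) + 41) = (13*6²)*(-6 + 41) = (13*36)*35 = 468*35 = 16380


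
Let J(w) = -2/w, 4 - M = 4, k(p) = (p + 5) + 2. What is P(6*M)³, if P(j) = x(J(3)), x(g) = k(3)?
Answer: 1000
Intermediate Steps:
k(p) = 7 + p (k(p) = (5 + p) + 2 = 7 + p)
M = 0 (M = 4 - 1*4 = 4 - 4 = 0)
x(g) = 10 (x(g) = 7 + 3 = 10)
P(j) = 10
P(6*M)³ = 10³ = 1000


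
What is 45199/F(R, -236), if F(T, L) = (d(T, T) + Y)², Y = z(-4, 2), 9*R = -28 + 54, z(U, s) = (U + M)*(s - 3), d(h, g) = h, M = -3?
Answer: 3661119/7921 ≈ 462.20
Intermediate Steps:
z(U, s) = (-3 + U)*(-3 + s) (z(U, s) = (U - 3)*(s - 3) = (-3 + U)*(-3 + s))
R = 26/9 (R = (-28 + 54)/9 = (⅑)*26 = 26/9 ≈ 2.8889)
Y = 7 (Y = 9 - 3*(-4) - 3*2 - 4*2 = 9 + 12 - 6 - 8 = 7)
F(T, L) = (7 + T)² (F(T, L) = (T + 7)² = (7 + T)²)
45199/F(R, -236) = 45199/((7 + 26/9)²) = 45199/((89/9)²) = 45199/(7921/81) = 45199*(81/7921) = 3661119/7921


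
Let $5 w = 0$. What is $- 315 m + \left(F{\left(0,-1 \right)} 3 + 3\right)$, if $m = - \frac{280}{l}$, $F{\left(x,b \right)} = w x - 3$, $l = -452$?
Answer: $- \frac{22728}{113} \approx -201.13$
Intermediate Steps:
$w = 0$ ($w = \frac{1}{5} \cdot 0 = 0$)
$F{\left(x,b \right)} = -3$ ($F{\left(x,b \right)} = 0 x - 3 = 0 - 3 = -3$)
$m = \frac{70}{113}$ ($m = - \frac{280}{-452} = \left(-280\right) \left(- \frac{1}{452}\right) = \frac{70}{113} \approx 0.61947$)
$- 315 m + \left(F{\left(0,-1 \right)} 3 + 3\right) = \left(-315\right) \frac{70}{113} + \left(\left(-3\right) 3 + 3\right) = - \frac{22050}{113} + \left(-9 + 3\right) = - \frac{22050}{113} - 6 = - \frac{22728}{113}$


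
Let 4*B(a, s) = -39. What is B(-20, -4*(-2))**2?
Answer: 1521/16 ≈ 95.063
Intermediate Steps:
B(a, s) = -39/4 (B(a, s) = (1/4)*(-39) = -39/4)
B(-20, -4*(-2))**2 = (-39/4)**2 = 1521/16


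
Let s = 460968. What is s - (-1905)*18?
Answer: 495258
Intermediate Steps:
s - (-1905)*18 = 460968 - (-1905)*18 = 460968 - 1*(-34290) = 460968 + 34290 = 495258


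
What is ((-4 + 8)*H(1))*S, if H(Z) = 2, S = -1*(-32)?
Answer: 256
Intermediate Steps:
S = 32
((-4 + 8)*H(1))*S = ((-4 + 8)*2)*32 = (4*2)*32 = 8*32 = 256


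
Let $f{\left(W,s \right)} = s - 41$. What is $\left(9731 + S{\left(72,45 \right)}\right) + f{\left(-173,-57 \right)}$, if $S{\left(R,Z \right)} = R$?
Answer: $9705$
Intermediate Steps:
$f{\left(W,s \right)} = -41 + s$
$\left(9731 + S{\left(72,45 \right)}\right) + f{\left(-173,-57 \right)} = \left(9731 + 72\right) - 98 = 9803 - 98 = 9705$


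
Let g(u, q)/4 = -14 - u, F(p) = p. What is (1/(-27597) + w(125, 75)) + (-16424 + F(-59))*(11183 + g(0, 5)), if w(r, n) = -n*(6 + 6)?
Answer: -5061489629878/27597 ≈ -1.8341e+8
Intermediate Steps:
g(u, q) = -56 - 4*u (g(u, q) = 4*(-14 - u) = -56 - 4*u)
w(r, n) = -12*n (w(r, n) = -n*12 = -12*n)
(1/(-27597) + w(125, 75)) + (-16424 + F(-59))*(11183 + g(0, 5)) = (1/(-27597) - 12*75) + (-16424 - 59)*(11183 + (-56 - 4*0)) = (-1/27597 - 900) - 16483*(11183 + (-56 + 0)) = -24837301/27597 - 16483*(11183 - 56) = -24837301/27597 - 16483*11127 = -24837301/27597 - 183406341 = -5061489629878/27597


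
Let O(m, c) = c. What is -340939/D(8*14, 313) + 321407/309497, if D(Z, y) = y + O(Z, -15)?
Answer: -105423818397/92230106 ≈ -1143.1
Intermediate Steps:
D(Z, y) = -15 + y (D(Z, y) = y - 15 = -15 + y)
-340939/D(8*14, 313) + 321407/309497 = -340939/(-15 + 313) + 321407/309497 = -340939/298 + 321407*(1/309497) = -340939*1/298 + 321407/309497 = -340939/298 + 321407/309497 = -105423818397/92230106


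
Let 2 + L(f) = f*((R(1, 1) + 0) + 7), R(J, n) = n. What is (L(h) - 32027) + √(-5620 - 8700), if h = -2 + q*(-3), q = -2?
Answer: -31997 + 4*I*√895 ≈ -31997.0 + 119.67*I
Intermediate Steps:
h = 4 (h = -2 - 2*(-3) = -2 + 6 = 4)
L(f) = -2 + 8*f (L(f) = -2 + f*((1 + 0) + 7) = -2 + f*(1 + 7) = -2 + f*8 = -2 + 8*f)
(L(h) - 32027) + √(-5620 - 8700) = ((-2 + 8*4) - 32027) + √(-5620 - 8700) = ((-2 + 32) - 32027) + √(-14320) = (30 - 32027) + 4*I*√895 = -31997 + 4*I*√895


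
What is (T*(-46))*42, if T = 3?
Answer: -5796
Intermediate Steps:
(T*(-46))*42 = (3*(-46))*42 = -138*42 = -5796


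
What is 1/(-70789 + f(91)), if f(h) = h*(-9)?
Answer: -1/71608 ≈ -1.3965e-5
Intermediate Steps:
f(h) = -9*h
1/(-70789 + f(91)) = 1/(-70789 - 9*91) = 1/(-70789 - 819) = 1/(-71608) = -1/71608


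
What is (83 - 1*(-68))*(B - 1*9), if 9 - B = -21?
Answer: 3171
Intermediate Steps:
B = 30 (B = 9 - 1*(-21) = 9 + 21 = 30)
(83 - 1*(-68))*(B - 1*9) = (83 - 1*(-68))*(30 - 1*9) = (83 + 68)*(30 - 9) = 151*21 = 3171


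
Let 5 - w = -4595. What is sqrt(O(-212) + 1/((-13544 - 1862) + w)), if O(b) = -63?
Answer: I*sqrt(7356497874)/10806 ≈ 7.9373*I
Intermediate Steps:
w = 4600 (w = 5 - 1*(-4595) = 5 + 4595 = 4600)
sqrt(O(-212) + 1/((-13544 - 1862) + w)) = sqrt(-63 + 1/((-13544 - 1862) + 4600)) = sqrt(-63 + 1/(-15406 + 4600)) = sqrt(-63 + 1/(-10806)) = sqrt(-63 - 1/10806) = sqrt(-680779/10806) = I*sqrt(7356497874)/10806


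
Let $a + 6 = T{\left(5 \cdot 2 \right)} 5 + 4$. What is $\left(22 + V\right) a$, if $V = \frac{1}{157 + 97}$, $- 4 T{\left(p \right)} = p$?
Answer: $- \frac{162081}{508} \approx -319.06$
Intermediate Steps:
$T{\left(p \right)} = - \frac{p}{4}$
$V = \frac{1}{254} \approx 0.003937$
$a = - \frac{29}{2}$ ($a = -6 + \left(- \frac{5 \cdot 2}{4} \cdot 5 + 4\right) = -6 + \left(\left(- \frac{1}{4}\right) 10 \cdot 5 + 4\right) = -6 + \left(\left(- \frac{5}{2}\right) 5 + 4\right) = -6 + \left(- \frac{25}{2} + 4\right) = -6 - \frac{17}{2} = - \frac{29}{2} \approx -14.5$)
$\left(22 + V\right) a = \left(22 + \frac{1}{254}\right) \left(- \frac{29}{2}\right) = \frac{5589}{254} \left(- \frac{29}{2}\right) = - \frac{162081}{508}$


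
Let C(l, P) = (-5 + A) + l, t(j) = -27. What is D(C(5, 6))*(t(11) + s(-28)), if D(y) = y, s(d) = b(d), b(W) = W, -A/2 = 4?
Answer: 440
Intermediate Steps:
A = -8 (A = -2*4 = -8)
s(d) = d
C(l, P) = -13 + l (C(l, P) = (-5 - 8) + l = -13 + l)
D(C(5, 6))*(t(11) + s(-28)) = (-13 + 5)*(-27 - 28) = -8*(-55) = 440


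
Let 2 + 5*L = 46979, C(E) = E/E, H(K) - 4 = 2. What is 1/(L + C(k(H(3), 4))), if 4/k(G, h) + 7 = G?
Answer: 5/46982 ≈ 0.00010642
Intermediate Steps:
H(K) = 6 (H(K) = 4 + 2 = 6)
k(G, h) = 4/(-7 + G)
C(E) = 1
L = 46977/5 (L = -2/5 + (1/5)*46979 = -2/5 + 46979/5 = 46977/5 ≈ 9395.4)
1/(L + C(k(H(3), 4))) = 1/(46977/5 + 1) = 1/(46982/5) = 5/46982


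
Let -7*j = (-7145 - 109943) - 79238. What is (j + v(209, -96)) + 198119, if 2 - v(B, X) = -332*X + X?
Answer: 1360741/7 ≈ 1.9439e+5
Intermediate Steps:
v(B, X) = 2 + 331*X (v(B, X) = 2 - (-332*X + X) = 2 - (-331)*X = 2 + 331*X)
j = 196326/7 (j = -((-7145 - 109943) - 79238)/7 = -(-117088 - 79238)/7 = -1/7*(-196326) = 196326/7 ≈ 28047.)
(j + v(209, -96)) + 198119 = (196326/7 + (2 + 331*(-96))) + 198119 = (196326/7 + (2 - 31776)) + 198119 = (196326/7 - 31774) + 198119 = -26092/7 + 198119 = 1360741/7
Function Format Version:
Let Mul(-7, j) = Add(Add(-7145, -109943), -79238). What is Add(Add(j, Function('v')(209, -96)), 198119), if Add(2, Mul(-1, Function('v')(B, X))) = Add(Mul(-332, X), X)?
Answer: Rational(1360741, 7) ≈ 1.9439e+5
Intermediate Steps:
Function('v')(B, X) = Add(2, Mul(331, X)) (Function('v')(B, X) = Add(2, Mul(-1, Add(Mul(-332, X), X))) = Add(2, Mul(-1, Mul(-331, X))) = Add(2, Mul(331, X)))
j = Rational(196326, 7) (j = Mul(Rational(-1, 7), Add(Add(-7145, -109943), -79238)) = Mul(Rational(-1, 7), Add(-117088, -79238)) = Mul(Rational(-1, 7), -196326) = Rational(196326, 7) ≈ 28047.)
Add(Add(j, Function('v')(209, -96)), 198119) = Add(Add(Rational(196326, 7), Add(2, Mul(331, -96))), 198119) = Add(Add(Rational(196326, 7), Add(2, -31776)), 198119) = Add(Add(Rational(196326, 7), -31774), 198119) = Add(Rational(-26092, 7), 198119) = Rational(1360741, 7)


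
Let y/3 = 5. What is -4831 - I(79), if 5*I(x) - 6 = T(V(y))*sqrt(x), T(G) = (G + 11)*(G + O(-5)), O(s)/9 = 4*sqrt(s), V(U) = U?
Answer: -24161/5 - 78*sqrt(79) - 936*I*sqrt(395)/5 ≈ -5525.5 - 3720.5*I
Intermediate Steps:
y = 15 (y = 3*5 = 15)
O(s) = 36*sqrt(s) (O(s) = 9*(4*sqrt(s)) = 36*sqrt(s))
T(G) = (11 + G)*(G + 36*I*sqrt(5)) (T(G) = (G + 11)*(G + 36*sqrt(-5)) = (11 + G)*(G + 36*(I*sqrt(5))) = (11 + G)*(G + 36*I*sqrt(5)))
I(x) = 6/5 + sqrt(x)*(390 + 936*I*sqrt(5))/5 (I(x) = 6/5 + ((15**2 + 11*15 + 396*I*sqrt(5) + 36*I*15*sqrt(5))*sqrt(x))/5 = 6/5 + ((225 + 165 + 396*I*sqrt(5) + 540*I*sqrt(5))*sqrt(x))/5 = 6/5 + ((390 + 936*I*sqrt(5))*sqrt(x))/5 = 6/5 + (sqrt(x)*(390 + 936*I*sqrt(5)))/5 = 6/5 + sqrt(x)*(390 + 936*I*sqrt(5))/5)
-4831 - I(79) = -4831 - (6/5 + 78*sqrt(79)*(5 + 12*I*sqrt(5))/5) = -4831 + (-6/5 - 78*sqrt(79)*(5 + 12*I*sqrt(5))/5) = -24161/5 - 78*sqrt(79)*(5 + 12*I*sqrt(5))/5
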